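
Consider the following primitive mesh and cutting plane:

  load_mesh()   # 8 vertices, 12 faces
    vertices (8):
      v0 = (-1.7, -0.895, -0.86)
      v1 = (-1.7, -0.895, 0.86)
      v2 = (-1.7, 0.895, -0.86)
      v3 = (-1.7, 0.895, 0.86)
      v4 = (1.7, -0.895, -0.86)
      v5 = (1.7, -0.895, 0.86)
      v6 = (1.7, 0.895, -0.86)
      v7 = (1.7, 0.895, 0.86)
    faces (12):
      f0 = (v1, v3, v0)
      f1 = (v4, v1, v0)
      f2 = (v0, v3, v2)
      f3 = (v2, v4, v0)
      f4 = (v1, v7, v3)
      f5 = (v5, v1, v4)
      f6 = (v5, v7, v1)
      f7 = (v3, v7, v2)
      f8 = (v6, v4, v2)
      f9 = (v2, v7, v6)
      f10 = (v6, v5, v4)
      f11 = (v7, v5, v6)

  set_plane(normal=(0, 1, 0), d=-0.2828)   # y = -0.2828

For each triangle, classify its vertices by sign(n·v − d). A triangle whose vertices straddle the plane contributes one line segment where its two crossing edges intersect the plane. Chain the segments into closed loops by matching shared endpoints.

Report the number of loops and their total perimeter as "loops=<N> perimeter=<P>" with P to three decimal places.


Straddling triangles (8 of 12):
  (v1,v3,v0) [-+-] → (-1.7, -0.2828, 0.86)–(-1.7, -0.2828, -0.271741)  len=1.1317
  (v0,v3,v2) [-++] → (-1.7, -0.2828, -0.271741)–(-1.7, -0.2828, -0.86)  len=0.5883
  (v2,v4,v0) [+--] → (0.537162, -0.2828, -0.86)–(-1.7, -0.2828, -0.86)  len=2.2372
  (v1,v7,v3) [-++] → (-0.537162, -0.2828, 0.86)–(-1.7, -0.2828, 0.86)  len=1.1628
  (v5,v7,v1) [-+-] → (1.7, -0.2828, 0.86)–(-0.537162, -0.2828, 0.86)  len=2.2372
  (v6,v4,v2) [+-+] → (1.7, -0.2828, -0.86)–(0.537162, -0.2828, -0.86)  len=1.1628
  (v6,v5,v4) [+--] → (1.7, -0.2828, 0.271741)–(1.7, -0.2828, -0.86)  len=1.1317
  (v7,v5,v6) [+-+] → (1.7, -0.2828, 0.86)–(1.7, -0.2828, 0.271741)  len=0.5883

Chained into 1 loop(s):
  loop 1: 8 segments, perimeter = 10.2400
Total perimeter = 10.240

loops=1 perimeter=10.240


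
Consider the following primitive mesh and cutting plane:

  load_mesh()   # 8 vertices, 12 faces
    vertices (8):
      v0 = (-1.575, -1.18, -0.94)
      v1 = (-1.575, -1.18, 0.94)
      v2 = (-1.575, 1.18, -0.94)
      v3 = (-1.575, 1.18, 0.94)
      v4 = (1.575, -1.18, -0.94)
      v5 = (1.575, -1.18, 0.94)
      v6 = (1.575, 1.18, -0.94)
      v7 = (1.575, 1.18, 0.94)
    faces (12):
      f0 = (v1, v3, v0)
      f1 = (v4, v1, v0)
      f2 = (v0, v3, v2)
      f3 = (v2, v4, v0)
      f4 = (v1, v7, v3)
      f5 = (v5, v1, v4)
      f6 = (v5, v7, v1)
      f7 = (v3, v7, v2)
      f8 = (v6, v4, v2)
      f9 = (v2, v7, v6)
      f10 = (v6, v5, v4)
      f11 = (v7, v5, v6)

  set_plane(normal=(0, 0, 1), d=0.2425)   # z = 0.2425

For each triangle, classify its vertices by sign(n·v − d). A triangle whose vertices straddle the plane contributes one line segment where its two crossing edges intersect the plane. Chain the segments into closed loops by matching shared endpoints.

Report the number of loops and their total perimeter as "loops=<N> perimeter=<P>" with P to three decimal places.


Straddling triangles (8 of 12):
  (v1,v3,v0) [++-] → (-1.575, 0.304415, 0.2425)–(-1.575, -1.18, 0.2425)  len=1.4844
  (v4,v1,v0) [-+-] → (-0.406316, -1.18, 0.2425)–(-1.575, -1.18, 0.2425)  len=1.1687
  (v0,v3,v2) [-+-] → (-1.575, 0.304415, 0.2425)–(-1.575, 1.18, 0.2425)  len=0.8756
  (v5,v1,v4) [++-] → (-0.406316, -1.18, 0.2425)–(1.575, -1.18, 0.2425)  len=1.9813
  (v3,v7,v2) [++-] → (0.406316, 1.18, 0.2425)–(-1.575, 1.18, 0.2425)  len=1.9813
  (v2,v7,v6) [-+-] → (0.406316, 1.18, 0.2425)–(1.575, 1.18, 0.2425)  len=1.1687
  (v6,v5,v4) [-+-] → (1.575, -0.304415, 0.2425)–(1.575, -1.18, 0.2425)  len=0.8756
  (v7,v5,v6) [++-] → (1.575, -0.304415, 0.2425)–(1.575, 1.18, 0.2425)  len=1.4844

Chained into 1 loop(s):
  loop 1: 8 segments, perimeter = 11.0200
Total perimeter = 11.020

loops=1 perimeter=11.020


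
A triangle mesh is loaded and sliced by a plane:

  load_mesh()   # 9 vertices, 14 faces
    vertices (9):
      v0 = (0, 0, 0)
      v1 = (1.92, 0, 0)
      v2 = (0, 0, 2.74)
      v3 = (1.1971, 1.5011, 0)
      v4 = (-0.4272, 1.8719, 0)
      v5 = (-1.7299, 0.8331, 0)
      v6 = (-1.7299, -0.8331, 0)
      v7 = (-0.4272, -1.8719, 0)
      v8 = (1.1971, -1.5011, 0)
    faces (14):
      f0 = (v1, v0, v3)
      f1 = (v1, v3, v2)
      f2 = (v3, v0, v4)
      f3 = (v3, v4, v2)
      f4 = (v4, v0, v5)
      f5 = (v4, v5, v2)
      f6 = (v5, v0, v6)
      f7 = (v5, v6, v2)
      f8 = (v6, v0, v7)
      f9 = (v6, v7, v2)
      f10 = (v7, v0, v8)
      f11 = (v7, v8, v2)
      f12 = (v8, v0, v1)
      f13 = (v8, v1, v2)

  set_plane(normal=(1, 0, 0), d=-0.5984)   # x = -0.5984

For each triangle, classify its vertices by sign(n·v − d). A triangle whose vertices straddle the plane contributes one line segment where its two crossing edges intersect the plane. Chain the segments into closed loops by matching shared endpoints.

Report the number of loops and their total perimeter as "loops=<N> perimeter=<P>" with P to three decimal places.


Straddling triangles (6 of 14):
  (v4,v0,v5) [++-] → (-0.5984, 0.288183, 0)–(-0.5984, 1.73538, 0)  len=1.4472
  (v4,v5,v2) [+-+] → (-0.5984, 1.73538, 0)–(-0.5984, 0.288183, 1.79219)  len=2.3035
  (v5,v0,v6) [-+-] → (-0.5984, 0.288183, 0)–(-0.5984, -0.288183, 0)  len=0.5764
  (v5,v6,v2) [--+] → (-0.5984, -0.288183, 1.79219)–(-0.5984, 0.288183, 1.79219)  len=0.5764
  (v6,v0,v7) [-++] → (-0.5984, -0.288183, 0)–(-0.5984, -1.73538, 0)  len=1.4472
  (v6,v7,v2) [-++] → (-0.5984, -1.73538, 0)–(-0.5984, -0.288183, 1.79219)  len=2.3035

Chained into 1 loop(s):
  loop 1: 6 segments, perimeter = 8.6542
Total perimeter = 8.654

loops=1 perimeter=8.654


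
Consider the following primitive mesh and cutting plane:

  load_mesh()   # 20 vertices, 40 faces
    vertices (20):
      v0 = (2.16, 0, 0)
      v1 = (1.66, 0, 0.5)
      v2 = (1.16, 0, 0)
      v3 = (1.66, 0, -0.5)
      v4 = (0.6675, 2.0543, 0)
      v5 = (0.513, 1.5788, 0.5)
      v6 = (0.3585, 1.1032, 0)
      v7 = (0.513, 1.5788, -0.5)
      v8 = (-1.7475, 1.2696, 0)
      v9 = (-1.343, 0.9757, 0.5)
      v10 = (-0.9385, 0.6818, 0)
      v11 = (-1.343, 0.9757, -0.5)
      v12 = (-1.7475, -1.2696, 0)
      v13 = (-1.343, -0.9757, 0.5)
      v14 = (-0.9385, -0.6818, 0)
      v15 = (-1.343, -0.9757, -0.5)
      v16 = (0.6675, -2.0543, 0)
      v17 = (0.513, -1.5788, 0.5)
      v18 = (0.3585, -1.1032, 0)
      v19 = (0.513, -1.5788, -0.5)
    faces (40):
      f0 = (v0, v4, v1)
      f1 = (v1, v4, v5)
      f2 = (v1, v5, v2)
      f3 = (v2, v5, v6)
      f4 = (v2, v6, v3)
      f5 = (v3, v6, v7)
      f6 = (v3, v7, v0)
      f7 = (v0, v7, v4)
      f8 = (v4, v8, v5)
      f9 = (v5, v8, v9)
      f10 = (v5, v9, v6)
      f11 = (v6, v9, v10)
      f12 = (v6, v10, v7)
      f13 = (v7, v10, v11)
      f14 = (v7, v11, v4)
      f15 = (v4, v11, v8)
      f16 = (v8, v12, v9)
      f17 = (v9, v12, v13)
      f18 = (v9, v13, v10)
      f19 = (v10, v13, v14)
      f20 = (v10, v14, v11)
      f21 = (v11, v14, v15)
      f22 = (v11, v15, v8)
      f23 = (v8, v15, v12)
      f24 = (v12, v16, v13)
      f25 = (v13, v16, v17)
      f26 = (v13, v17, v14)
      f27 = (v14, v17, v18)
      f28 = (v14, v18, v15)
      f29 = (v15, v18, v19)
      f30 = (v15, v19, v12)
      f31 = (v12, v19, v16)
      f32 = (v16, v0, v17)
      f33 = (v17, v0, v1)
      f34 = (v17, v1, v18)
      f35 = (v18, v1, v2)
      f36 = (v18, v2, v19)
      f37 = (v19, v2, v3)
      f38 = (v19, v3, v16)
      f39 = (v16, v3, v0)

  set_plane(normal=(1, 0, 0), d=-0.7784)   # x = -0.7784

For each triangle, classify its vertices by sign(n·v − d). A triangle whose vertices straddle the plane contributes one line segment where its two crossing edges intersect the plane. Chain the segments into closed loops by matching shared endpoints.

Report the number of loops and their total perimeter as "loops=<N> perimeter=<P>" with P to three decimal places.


loops=2 perimeter=5.251

Straddling triangles (16 of 40):
  (v4,v8,v5) [+-+] → (-0.7784, 1.58449, 0)–(-0.7784, 1.40216, 0.214355)  len=0.2814
  (v5,v8,v9) [+--] → (-0.7784, 1.40216, 0.214355)–(-0.7784, 1.15916, 0.5)  len=0.3750
  (v5,v9,v6) [+-+] → (-0.7784, 1.15916, 0.5)–(-0.7784, 1.01801, 0.334088)  len=0.2178
  (v6,v9,v10) [+--] → (-0.7784, 1.01801, 0.334088)–(-0.7784, 0.733817, 0)  len=0.4386
  (v6,v10,v7) [+-+] → (-0.7784, 0.733817, 0)–(-0.7784, 0.780739, -0.0551498)  len=0.0724
  (v7,v10,v11) [+--] → (-0.7784, 0.780739, -0.0551498)–(-0.7784, 1.15916, -0.5)  len=0.5840
  (v7,v11,v4) [+-+] → (-0.7784, 1.15916, -0.5)–(-0.7784, 1.2786, -0.359587)  len=0.1843
  (v4,v11,v8) [+--] → (-0.7784, 1.2786, -0.359587)–(-0.7784, 1.58449, 0)  len=0.4721
  (v12,v16,v13) [-+-] → (-0.7784, -1.58449, 0)–(-0.7784, -1.2786, 0.359587)  len=0.4721
  (v13,v16,v17) [-++] → (-0.7784, -1.2786, 0.359587)–(-0.7784, -1.15916, 0.5)  len=0.1843
  (v13,v17,v14) [-+-] → (-0.7784, -1.15916, 0.5)–(-0.7784, -0.780739, 0.0551498)  len=0.5840
  (v14,v17,v18) [-++] → (-0.7784, -0.780739, 0.0551498)–(-0.7784, -0.733817, 0)  len=0.0724
  (v14,v18,v15) [-+-] → (-0.7784, -0.733817, 0)–(-0.7784, -1.01801, -0.334088)  len=0.4386
  (v15,v18,v19) [-++] → (-0.7784, -1.01801, -0.334088)–(-0.7784, -1.15916, -0.5)  len=0.2178
  (v15,v19,v12) [-+-] → (-0.7784, -1.15916, -0.5)–(-0.7784, -1.40216, -0.214355)  len=0.3750
  (v12,v19,v16) [-++] → (-0.7784, -1.40216, -0.214355)–(-0.7784, -1.58449, 0)  len=0.2814

Chained into 2 loop(s):
  loop 1: 8 segments, perimeter = 2.6257
  loop 2: 8 segments, perimeter = 2.6257
Total perimeter = 5.251


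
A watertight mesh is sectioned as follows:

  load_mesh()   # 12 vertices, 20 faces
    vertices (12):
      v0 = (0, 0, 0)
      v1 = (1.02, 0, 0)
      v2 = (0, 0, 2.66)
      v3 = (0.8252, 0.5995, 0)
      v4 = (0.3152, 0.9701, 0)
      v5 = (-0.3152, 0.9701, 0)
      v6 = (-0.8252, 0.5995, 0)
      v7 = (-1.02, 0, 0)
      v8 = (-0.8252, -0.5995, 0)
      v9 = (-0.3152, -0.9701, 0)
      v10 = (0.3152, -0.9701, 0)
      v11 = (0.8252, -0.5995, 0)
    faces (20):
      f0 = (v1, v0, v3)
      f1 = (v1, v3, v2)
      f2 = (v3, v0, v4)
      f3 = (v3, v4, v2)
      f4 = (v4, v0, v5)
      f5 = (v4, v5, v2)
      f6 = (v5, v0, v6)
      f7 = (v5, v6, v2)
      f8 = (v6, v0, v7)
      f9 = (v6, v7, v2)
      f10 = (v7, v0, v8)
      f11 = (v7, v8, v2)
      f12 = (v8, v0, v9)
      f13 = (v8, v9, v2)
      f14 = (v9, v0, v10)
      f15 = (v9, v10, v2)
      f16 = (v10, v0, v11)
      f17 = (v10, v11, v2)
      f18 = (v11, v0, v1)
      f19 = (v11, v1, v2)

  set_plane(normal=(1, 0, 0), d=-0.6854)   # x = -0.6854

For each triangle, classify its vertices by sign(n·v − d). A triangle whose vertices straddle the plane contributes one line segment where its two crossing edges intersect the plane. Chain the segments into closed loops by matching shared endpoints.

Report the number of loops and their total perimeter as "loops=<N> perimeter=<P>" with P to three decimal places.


loops=1 perimeter=3.696

Straddling triangles (8 of 20):
  (v5,v0,v6) [++-] → (-0.6854, 0.497937, 0)–(-0.6854, 0.701088, 0)  len=0.2032
  (v5,v6,v2) [+-+] → (-0.6854, 0.701088, 0)–(-0.6854, 0.497937, 0.45064)  len=0.4943
  (v6,v0,v7) [-+-] → (-0.6854, 0.497937, 0)–(-0.6854, 0, 0)  len=0.4979
  (v6,v7,v2) [--+] → (-0.6854, 0, 0.872584)–(-0.6854, 0.497937, 0.45064)  len=0.6527
  (v7,v0,v8) [-+-] → (-0.6854, 0, 0)–(-0.6854, -0.497937, 0)  len=0.4979
  (v7,v8,v2) [--+] → (-0.6854, -0.497937, 0.45064)–(-0.6854, 0, 0.872584)  len=0.6527
  (v8,v0,v9) [-++] → (-0.6854, -0.497937, 0)–(-0.6854, -0.701088, 0)  len=0.2032
  (v8,v9,v2) [-++] → (-0.6854, -0.701088, 0)–(-0.6854, -0.497937, 0.45064)  len=0.4943

Chained into 1 loop(s):
  loop 1: 8 segments, perimeter = 3.6961
Total perimeter = 3.696


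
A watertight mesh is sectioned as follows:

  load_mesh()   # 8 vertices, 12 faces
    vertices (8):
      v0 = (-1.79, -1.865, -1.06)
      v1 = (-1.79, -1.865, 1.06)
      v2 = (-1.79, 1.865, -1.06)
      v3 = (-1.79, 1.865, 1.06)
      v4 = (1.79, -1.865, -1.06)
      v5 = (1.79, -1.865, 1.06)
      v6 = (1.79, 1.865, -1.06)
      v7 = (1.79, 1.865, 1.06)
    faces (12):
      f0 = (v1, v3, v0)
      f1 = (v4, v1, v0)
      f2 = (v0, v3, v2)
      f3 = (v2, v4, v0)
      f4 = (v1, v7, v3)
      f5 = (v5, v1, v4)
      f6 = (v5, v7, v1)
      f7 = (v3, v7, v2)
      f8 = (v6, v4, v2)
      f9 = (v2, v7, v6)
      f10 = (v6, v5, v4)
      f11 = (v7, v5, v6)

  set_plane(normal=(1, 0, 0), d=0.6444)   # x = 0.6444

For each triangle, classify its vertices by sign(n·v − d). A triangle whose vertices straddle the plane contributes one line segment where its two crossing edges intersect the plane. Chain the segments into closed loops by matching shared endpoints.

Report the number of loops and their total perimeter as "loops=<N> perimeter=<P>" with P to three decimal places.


loops=1 perimeter=11.700

Straddling triangles (8 of 12):
  (v4,v1,v0) [+--] → (0.6444, -1.865, -0.3816)–(0.6444, -1.865, -1.06)  len=0.6784
  (v2,v4,v0) [-+-] → (0.6444, -0.6714, -1.06)–(0.6444, -1.865, -1.06)  len=1.1936
  (v1,v7,v3) [-+-] → (0.6444, 0.6714, 1.06)–(0.6444, 1.865, 1.06)  len=1.1936
  (v5,v1,v4) [+-+] → (0.6444, -1.865, 1.06)–(0.6444, -1.865, -0.3816)  len=1.4416
  (v5,v7,v1) [++-] → (0.6444, 0.6714, 1.06)–(0.6444, -1.865, 1.06)  len=2.5364
  (v3,v7,v2) [-+-] → (0.6444, 1.865, 1.06)–(0.6444, 1.865, 0.3816)  len=0.6784
  (v6,v4,v2) [++-] → (0.6444, -0.6714, -1.06)–(0.6444, 1.865, -1.06)  len=2.5364
  (v2,v7,v6) [-++] → (0.6444, 1.865, 0.3816)–(0.6444, 1.865, -1.06)  len=1.4416

Chained into 1 loop(s):
  loop 1: 8 segments, perimeter = 11.7000
Total perimeter = 11.700


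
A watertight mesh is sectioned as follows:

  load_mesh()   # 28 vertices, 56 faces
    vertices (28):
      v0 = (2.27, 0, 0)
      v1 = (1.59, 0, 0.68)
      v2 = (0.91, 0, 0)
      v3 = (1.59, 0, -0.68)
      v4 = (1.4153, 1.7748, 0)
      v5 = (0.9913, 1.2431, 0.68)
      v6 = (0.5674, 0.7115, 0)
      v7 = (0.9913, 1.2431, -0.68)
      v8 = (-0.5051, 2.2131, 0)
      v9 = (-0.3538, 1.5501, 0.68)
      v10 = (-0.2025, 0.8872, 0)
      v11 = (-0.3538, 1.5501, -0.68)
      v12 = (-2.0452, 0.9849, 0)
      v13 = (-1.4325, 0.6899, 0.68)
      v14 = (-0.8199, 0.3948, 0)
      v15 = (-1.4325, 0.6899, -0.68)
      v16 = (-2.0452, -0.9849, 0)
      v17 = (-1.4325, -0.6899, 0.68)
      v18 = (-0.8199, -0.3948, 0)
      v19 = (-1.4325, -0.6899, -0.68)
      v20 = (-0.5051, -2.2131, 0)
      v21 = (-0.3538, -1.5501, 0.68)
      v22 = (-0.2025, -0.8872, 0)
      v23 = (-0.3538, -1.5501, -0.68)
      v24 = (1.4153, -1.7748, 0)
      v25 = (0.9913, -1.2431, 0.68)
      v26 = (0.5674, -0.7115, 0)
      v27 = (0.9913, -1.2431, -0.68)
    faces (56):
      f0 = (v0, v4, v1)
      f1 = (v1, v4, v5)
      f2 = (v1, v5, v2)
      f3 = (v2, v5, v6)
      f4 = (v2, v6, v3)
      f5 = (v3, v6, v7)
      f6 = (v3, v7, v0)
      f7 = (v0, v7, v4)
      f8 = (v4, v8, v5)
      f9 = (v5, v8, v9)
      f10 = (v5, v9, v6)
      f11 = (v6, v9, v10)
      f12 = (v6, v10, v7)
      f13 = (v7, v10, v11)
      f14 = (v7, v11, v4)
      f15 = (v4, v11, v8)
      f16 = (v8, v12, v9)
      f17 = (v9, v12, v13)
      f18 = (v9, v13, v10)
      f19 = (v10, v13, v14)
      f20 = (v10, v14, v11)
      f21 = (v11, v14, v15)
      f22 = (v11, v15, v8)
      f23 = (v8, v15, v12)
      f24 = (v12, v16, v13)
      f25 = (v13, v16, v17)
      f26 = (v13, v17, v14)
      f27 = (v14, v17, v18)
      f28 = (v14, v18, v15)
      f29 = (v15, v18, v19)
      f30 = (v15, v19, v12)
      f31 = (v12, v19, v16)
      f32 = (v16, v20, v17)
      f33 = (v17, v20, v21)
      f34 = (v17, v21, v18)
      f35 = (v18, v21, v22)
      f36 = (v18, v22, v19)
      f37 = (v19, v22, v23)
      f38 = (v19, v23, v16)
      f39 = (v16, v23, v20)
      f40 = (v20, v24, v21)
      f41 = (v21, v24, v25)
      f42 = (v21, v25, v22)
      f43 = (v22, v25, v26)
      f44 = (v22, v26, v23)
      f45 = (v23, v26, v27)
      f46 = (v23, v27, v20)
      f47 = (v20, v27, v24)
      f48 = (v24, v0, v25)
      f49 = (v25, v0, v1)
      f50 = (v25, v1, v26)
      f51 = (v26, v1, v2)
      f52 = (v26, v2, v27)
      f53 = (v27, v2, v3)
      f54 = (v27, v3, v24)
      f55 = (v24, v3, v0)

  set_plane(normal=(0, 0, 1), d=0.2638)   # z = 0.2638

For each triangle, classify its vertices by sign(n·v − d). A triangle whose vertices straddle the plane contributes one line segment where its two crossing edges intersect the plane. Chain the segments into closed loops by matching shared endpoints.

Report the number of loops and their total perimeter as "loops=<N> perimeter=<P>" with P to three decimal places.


Straddling triangles (28 of 56):
  (v0,v4,v1) [--+] → (1.48307, 1.08628, 0.2638)–(2.0062, 0, 0.2638)  len=1.2057
  (v1,v4,v5) [+-+] → (1.48307, 1.08628, 0.2638)–(1.25081, 1.56853, 0.2638)  len=0.5353
  (v1,v5,v2) [++-] → (0.94154, 0.48225, 0.2638)–(1.1738, 0, 0.2638)  len=0.5353
  (v2,v5,v6) [-+-] → (0.94154, 0.48225, 0.2638)–(0.731848, 0.91773, 0.2638)  len=0.4833
  (v4,v8,v5) [--+] → (0.0754152, 1.8368, 0.2638)–(1.25081, 1.56853, 0.2638)  len=1.2056
  (v5,v8,v9) [+-+] → (0.0754152, 1.8368, 0.2638)–(-0.446404, 1.95589, 0.2638)  len=0.5352
  (v5,v9,v6) [++-] → (0.210029, 1.03683, 0.2638)–(0.731848, 0.91773, 0.2638)  len=0.5352
  (v6,v9,v10) [-+-] → (0.210029, 1.03683, 0.2638)–(-0.261196, 1.14437, 0.2638)  len=0.4833
  (v8,v12,v9) [--+] → (-1.38904, 1.20416, 0.2638)–(-0.446404, 1.95589, 0.2638)  len=1.2057
  (v9,v12,v13) [+-+] → (-1.38904, 1.20416, 0.2638)–(-1.80751, 0.870457, 0.2638)  len=0.5352
  (v9,v13,v10) [++-] → (-0.679668, 0.810659, 0.2638)–(-0.261196, 1.14437, 0.2638)  len=0.5352
  (v10,v13,v14) [-+-] → (-0.679668, 0.810659, 0.2638)–(-1.05755, 0.509281, 0.2638)  len=0.4833
  (v12,v16,v13) [--+] → (-1.80751, -0.335176, 0.2638)–(-1.80751, 0.870457, 0.2638)  len=1.2056
  (v13,v16,v17) [+-+] → (-1.80751, -0.335176, 0.2638)–(-1.80751, -0.870457, 0.2638)  len=0.5353
  (v13,v17,v14) [++-] → (-1.05755, -0.0259998, 0.2638)–(-1.05755, 0.509281, 0.2638)  len=0.5353
  (v14,v17,v18) [-+-] → (-1.05755, -0.0259998, 0.2638)–(-1.05755, -0.509281, 0.2638)  len=0.4833
  (v16,v20,v17) [--+] → (-0.864877, -1.62219, 0.2638)–(-1.80751, -0.870457, 0.2638)  len=1.2057
  (v17,v20,v21) [+-+] → (-0.864877, -1.62219, 0.2638)–(-0.446404, -1.95589, 0.2638)  len=0.5352
  (v17,v21,v18) [++-] → (-0.639081, -0.842988, 0.2638)–(-1.05755, -0.509281, 0.2638)  len=0.5352
  (v18,v21,v22) [-+-] → (-0.639081, -0.842988, 0.2638)–(-0.261196, -1.14437, 0.2638)  len=0.4833
  (v20,v24,v21) [--+] → (0.728993, -1.68763, 0.2638)–(-0.446404, -1.95589, 0.2638)  len=1.2056
  (v21,v24,v25) [+-+] → (0.728993, -1.68763, 0.2638)–(1.25081, -1.56853, 0.2638)  len=0.5352
  (v21,v25,v22) [++-] → (0.260624, -1.02527, 0.2638)–(-0.261196, -1.14437, 0.2638)  len=0.5352
  (v22,v25,v26) [-+-] → (0.260624, -1.02527, 0.2638)–(0.731848, -0.91773, 0.2638)  len=0.4833
  (v24,v0,v25) [--+] → (1.77394, -0.48225, 0.2638)–(1.25081, -1.56853, 0.2638)  len=1.2057
  (v25,v0,v1) [+-+] → (1.77394, -0.48225, 0.2638)–(2.0062, 0, 0.2638)  len=0.5353
  (v25,v1,v26) [++-] → (0.964109, -0.43548, 0.2638)–(0.731848, -0.91773, 0.2638)  len=0.5353
  (v26,v1,v2) [-+-] → (0.964109, -0.43548, 0.2638)–(1.1738, 0, 0.2638)  len=0.4833

Chained into 2 loop(s):
  loop 1: 14 segments, perimeter = 12.1864
  loop 2: 14 segments, perimeter = 7.1301
Total perimeter = 19.316

loops=2 perimeter=19.316


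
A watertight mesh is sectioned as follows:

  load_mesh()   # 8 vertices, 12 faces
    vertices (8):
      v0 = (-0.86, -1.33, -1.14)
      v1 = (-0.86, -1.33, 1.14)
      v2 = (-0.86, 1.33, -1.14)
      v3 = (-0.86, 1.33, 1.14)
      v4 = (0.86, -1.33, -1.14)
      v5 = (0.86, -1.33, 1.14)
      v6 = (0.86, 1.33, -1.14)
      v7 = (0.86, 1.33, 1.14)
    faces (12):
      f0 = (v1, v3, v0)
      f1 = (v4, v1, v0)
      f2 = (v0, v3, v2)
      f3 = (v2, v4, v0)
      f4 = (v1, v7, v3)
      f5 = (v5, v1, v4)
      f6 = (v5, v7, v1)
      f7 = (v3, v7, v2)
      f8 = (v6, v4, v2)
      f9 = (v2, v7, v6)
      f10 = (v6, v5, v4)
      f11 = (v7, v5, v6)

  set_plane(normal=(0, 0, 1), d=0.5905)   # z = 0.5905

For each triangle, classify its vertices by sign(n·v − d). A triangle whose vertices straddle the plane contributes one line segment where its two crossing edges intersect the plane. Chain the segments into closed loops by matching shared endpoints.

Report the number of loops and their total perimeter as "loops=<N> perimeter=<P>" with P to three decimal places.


loops=1 perimeter=8.760

Straddling triangles (8 of 12):
  (v1,v3,v0) [++-] → (-0.86, 0.688917, 0.5905)–(-0.86, -1.33, 0.5905)  len=2.0189
  (v4,v1,v0) [-+-] → (-0.445465, -1.33, 0.5905)–(-0.86, -1.33, 0.5905)  len=0.4145
  (v0,v3,v2) [-+-] → (-0.86, 0.688917, 0.5905)–(-0.86, 1.33, 0.5905)  len=0.6411
  (v5,v1,v4) [++-] → (-0.445465, -1.33, 0.5905)–(0.86, -1.33, 0.5905)  len=1.3055
  (v3,v7,v2) [++-] → (0.445465, 1.33, 0.5905)–(-0.86, 1.33, 0.5905)  len=1.3055
  (v2,v7,v6) [-+-] → (0.445465, 1.33, 0.5905)–(0.86, 1.33, 0.5905)  len=0.4145
  (v6,v5,v4) [-+-] → (0.86, -0.688917, 0.5905)–(0.86, -1.33, 0.5905)  len=0.6411
  (v7,v5,v6) [++-] → (0.86, -0.688917, 0.5905)–(0.86, 1.33, 0.5905)  len=2.0189

Chained into 1 loop(s):
  loop 1: 8 segments, perimeter = 8.7600
Total perimeter = 8.760


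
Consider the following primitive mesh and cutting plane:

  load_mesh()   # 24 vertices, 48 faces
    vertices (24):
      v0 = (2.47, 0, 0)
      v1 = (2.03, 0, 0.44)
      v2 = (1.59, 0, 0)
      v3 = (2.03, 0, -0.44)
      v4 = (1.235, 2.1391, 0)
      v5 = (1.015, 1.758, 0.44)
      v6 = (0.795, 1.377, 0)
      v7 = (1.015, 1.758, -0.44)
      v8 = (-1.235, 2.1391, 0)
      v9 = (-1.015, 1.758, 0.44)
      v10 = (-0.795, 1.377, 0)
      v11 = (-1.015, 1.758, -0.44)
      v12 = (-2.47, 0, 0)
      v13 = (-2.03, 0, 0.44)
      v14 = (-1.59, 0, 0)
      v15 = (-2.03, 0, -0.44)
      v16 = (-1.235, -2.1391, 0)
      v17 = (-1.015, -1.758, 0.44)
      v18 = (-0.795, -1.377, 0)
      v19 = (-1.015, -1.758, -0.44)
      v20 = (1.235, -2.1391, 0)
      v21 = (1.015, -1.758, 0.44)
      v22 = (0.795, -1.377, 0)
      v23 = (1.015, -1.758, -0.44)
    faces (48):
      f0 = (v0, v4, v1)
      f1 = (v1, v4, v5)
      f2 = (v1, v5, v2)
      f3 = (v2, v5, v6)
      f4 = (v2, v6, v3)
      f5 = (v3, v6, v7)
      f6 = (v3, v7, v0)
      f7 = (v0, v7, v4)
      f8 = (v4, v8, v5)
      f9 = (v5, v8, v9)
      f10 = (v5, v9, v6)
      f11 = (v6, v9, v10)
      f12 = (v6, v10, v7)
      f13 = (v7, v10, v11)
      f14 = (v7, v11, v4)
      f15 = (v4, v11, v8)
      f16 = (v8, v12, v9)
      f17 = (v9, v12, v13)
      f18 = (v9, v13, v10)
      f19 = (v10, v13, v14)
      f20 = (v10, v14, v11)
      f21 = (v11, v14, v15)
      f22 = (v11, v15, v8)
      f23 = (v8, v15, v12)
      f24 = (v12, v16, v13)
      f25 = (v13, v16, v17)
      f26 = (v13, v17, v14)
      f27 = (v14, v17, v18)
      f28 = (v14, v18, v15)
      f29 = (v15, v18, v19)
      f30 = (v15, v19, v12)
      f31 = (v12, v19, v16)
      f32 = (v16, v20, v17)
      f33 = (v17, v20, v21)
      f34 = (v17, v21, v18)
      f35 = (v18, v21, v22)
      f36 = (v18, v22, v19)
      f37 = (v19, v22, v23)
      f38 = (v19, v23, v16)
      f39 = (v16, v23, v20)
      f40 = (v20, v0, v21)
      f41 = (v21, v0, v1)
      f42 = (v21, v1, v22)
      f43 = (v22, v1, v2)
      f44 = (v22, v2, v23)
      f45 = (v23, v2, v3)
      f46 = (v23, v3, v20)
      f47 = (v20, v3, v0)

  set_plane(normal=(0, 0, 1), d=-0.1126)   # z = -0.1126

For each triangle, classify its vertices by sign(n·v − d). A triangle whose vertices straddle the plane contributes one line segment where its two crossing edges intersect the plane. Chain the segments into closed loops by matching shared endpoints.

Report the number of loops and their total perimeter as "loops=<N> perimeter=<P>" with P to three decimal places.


Straddling triangles (24 of 48):
  (v2,v6,v3) [++-] → (1.11105, 1.02461, -0.1126)–(1.7026, 0, -0.1126)  len=1.1831
  (v3,v6,v7) [-+-] → (1.11105, 1.02461, -0.1126)–(0.8513, 1.4745, -0.1126)  len=0.5195
  (v3,v7,v0) [--+] → (2.09765, 0.449888, -0.1126)–(2.3574, 0, -0.1126)  len=0.5195
  (v0,v7,v4) [+-+] → (2.09765, 0.449888, -0.1126)–(1.1787, 2.04157, -0.1126)  len=1.8379
  (v6,v10,v7) [++-] → (-0.331805, 1.4745, -0.1126)–(0.8513, 1.4745, -0.1126)  len=1.1831
  (v7,v10,v11) [-+-] → (-0.331805, 1.4745, -0.1126)–(-0.8513, 1.4745, -0.1126)  len=0.5195
  (v7,v11,v4) [--+] → (0.659205, 2.04157, -0.1126)–(1.1787, 2.04157, -0.1126)  len=0.5195
  (v4,v11,v8) [+-+] → (0.659205, 2.04157, -0.1126)–(-1.1787, 2.04157, -0.1126)  len=1.8379
  (v10,v14,v11) [++-] → (-1.44285, 0.449888, -0.1126)–(-0.8513, 1.4745, -0.1126)  len=1.1831
  (v11,v14,v15) [-+-] → (-1.44285, 0.449888, -0.1126)–(-1.7026, 0, -0.1126)  len=0.5195
  (v11,v15,v8) [--+] → (-1.43845, 1.59168, -0.1126)–(-1.1787, 2.04157, -0.1126)  len=0.5195
  (v8,v15,v12) [+-+] → (-1.43845, 1.59168, -0.1126)–(-2.3574, 0, -0.1126)  len=1.8379
  (v14,v18,v15) [++-] → (-1.11105, -1.02461, -0.1126)–(-1.7026, 0, -0.1126)  len=1.1831
  (v15,v18,v19) [-+-] → (-1.11105, -1.02461, -0.1126)–(-0.8513, -1.4745, -0.1126)  len=0.5195
  (v15,v19,v12) [--+] → (-2.09765, -0.449888, -0.1126)–(-2.3574, 0, -0.1126)  len=0.5195
  (v12,v19,v16) [+-+] → (-2.09765, -0.449888, -0.1126)–(-1.1787, -2.04157, -0.1126)  len=1.8379
  (v18,v22,v19) [++-] → (0.331805, -1.4745, -0.1126)–(-0.8513, -1.4745, -0.1126)  len=1.1831
  (v19,v22,v23) [-+-] → (0.331805, -1.4745, -0.1126)–(0.8513, -1.4745, -0.1126)  len=0.5195
  (v19,v23,v16) [--+] → (-0.659205, -2.04157, -0.1126)–(-1.1787, -2.04157, -0.1126)  len=0.5195
  (v16,v23,v20) [+-+] → (-0.659205, -2.04157, -0.1126)–(1.1787, -2.04157, -0.1126)  len=1.8379
  (v22,v2,v23) [++-] → (1.44285, -0.449888, -0.1126)–(0.8513, -1.4745, -0.1126)  len=1.1831
  (v23,v2,v3) [-+-] → (1.44285, -0.449888, -0.1126)–(1.7026, 0, -0.1126)  len=0.5195
  (v23,v3,v20) [--+] → (1.43845, -1.59168, -0.1126)–(1.1787, -2.04157, -0.1126)  len=0.5195
  (v20,v3,v0) [+-+] → (1.43845, -1.59168, -0.1126)–(2.3574, 0, -0.1126)  len=1.8379

Chained into 2 loop(s):
  loop 1: 12 segments, perimeter = 10.2156
  loop 2: 12 segments, perimeter = 14.1444
Total perimeter = 24.360

loops=2 perimeter=24.360


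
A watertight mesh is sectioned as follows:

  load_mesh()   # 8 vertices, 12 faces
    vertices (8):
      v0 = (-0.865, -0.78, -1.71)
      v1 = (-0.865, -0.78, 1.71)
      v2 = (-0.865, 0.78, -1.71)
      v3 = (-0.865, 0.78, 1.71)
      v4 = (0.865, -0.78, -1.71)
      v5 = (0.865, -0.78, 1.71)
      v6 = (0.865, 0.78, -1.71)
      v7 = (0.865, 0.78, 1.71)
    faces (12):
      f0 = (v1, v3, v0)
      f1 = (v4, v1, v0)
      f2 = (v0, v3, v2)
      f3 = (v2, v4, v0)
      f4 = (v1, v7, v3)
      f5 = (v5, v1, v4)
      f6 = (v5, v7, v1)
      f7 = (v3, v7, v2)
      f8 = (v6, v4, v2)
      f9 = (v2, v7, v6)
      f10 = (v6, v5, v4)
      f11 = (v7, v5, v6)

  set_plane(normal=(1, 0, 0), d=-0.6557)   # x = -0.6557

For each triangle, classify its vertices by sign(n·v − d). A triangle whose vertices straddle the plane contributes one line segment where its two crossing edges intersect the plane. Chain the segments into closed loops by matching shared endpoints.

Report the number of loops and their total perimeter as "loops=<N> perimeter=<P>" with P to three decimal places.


loops=1 perimeter=9.960

Straddling triangles (8 of 12):
  (v4,v1,v0) [+--] → (-0.6557, -0.78, 1.29624)–(-0.6557, -0.78, -1.71)  len=3.0062
  (v2,v4,v0) [-+-] → (-0.6557, 0.591267, -1.71)–(-0.6557, -0.78, -1.71)  len=1.3713
  (v1,v7,v3) [-+-] → (-0.6557, -0.591267, 1.71)–(-0.6557, 0.78, 1.71)  len=1.3713
  (v5,v1,v4) [+-+] → (-0.6557, -0.78, 1.71)–(-0.6557, -0.78, 1.29624)  len=0.4138
  (v5,v7,v1) [++-] → (-0.6557, -0.591267, 1.71)–(-0.6557, -0.78, 1.71)  len=0.1887
  (v3,v7,v2) [-+-] → (-0.6557, 0.78, 1.71)–(-0.6557, 0.78, -1.29624)  len=3.0062
  (v6,v4,v2) [++-] → (-0.6557, 0.591267, -1.71)–(-0.6557, 0.78, -1.71)  len=0.1887
  (v2,v7,v6) [-++] → (-0.6557, 0.78, -1.29624)–(-0.6557, 0.78, -1.71)  len=0.4138

Chained into 1 loop(s):
  loop 1: 8 segments, perimeter = 9.9600
Total perimeter = 9.960


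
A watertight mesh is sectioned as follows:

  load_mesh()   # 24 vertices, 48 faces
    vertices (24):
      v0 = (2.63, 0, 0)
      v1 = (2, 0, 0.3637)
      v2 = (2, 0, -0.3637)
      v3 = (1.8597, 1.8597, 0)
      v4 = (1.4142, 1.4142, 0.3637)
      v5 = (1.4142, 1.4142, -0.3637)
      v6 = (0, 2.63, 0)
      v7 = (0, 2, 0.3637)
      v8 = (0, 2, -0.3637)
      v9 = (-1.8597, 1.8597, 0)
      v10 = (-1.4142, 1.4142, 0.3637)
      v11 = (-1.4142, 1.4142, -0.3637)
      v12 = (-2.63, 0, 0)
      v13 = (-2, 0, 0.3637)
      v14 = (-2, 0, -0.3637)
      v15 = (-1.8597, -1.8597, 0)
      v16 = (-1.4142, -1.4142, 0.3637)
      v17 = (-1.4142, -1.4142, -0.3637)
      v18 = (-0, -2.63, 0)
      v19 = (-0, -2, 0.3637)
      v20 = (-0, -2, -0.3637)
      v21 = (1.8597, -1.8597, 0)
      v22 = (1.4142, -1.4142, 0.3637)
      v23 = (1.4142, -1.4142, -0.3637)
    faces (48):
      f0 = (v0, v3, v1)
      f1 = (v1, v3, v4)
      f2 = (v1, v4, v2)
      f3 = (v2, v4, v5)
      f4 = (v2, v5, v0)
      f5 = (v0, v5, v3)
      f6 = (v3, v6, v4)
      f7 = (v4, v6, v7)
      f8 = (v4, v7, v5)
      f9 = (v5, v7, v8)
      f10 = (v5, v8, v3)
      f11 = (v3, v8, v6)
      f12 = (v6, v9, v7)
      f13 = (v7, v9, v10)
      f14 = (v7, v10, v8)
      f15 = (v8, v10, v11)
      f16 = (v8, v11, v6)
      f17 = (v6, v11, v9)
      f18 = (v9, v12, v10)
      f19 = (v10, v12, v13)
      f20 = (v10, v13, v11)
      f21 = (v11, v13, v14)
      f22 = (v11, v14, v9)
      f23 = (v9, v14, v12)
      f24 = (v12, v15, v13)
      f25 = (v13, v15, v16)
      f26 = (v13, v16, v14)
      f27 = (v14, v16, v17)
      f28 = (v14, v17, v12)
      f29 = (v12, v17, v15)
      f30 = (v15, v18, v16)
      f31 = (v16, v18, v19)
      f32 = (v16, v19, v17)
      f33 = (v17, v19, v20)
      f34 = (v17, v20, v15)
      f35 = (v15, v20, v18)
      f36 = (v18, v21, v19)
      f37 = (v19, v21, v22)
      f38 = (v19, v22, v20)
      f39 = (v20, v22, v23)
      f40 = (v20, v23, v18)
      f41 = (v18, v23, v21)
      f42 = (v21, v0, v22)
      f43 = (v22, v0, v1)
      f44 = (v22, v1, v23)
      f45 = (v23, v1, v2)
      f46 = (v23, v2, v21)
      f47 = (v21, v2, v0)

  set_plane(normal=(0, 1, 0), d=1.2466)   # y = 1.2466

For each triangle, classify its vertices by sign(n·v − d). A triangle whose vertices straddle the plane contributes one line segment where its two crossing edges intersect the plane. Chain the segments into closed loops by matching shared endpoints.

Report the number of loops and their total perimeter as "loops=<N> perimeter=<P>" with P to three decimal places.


loops=2 perimeter=4.365

Straddling triangles (12 of 48):
  (v0,v3,v1) [-+-] → (2.11365, 1.2466, 0)–(1.90595, 1.2466, 0.119903)  len=0.2398
  (v1,v3,v4) [-++] → (1.90595, 1.2466, 0.119903)–(1.48362, 1.2466, 0.3637)  len=0.4876
  (v1,v4,v2) [-+-] → (1.48362, 1.2466, 0.3637)–(1.48362, 1.2466, 0.277494)  len=0.0862
  (v2,v4,v5) [-++] → (1.48362, 1.2466, 0.277494)–(1.48362, 1.2466, -0.3637)  len=0.6412
  (v2,v5,v0) [-+-] → (1.48362, 1.2466, -0.3637)–(1.55829, 1.2466, -0.320597)  len=0.0862
  (v0,v5,v3) [-++] → (1.55829, 1.2466, -0.320597)–(2.11365, 1.2466, 0)  len=0.6413
  (v9,v12,v10) [+-+] → (-2.11365, 1.2466, 0)–(-1.55829, 1.2466, 0.320597)  len=0.6413
  (v10,v12,v13) [+--] → (-1.55829, 1.2466, 0.320597)–(-1.48362, 1.2466, 0.3637)  len=0.0862
  (v10,v13,v11) [+-+] → (-1.48362, 1.2466, 0.3637)–(-1.48362, 1.2466, -0.277494)  len=0.6412
  (v11,v13,v14) [+--] → (-1.48362, 1.2466, -0.277494)–(-1.48362, 1.2466, -0.3637)  len=0.0862
  (v11,v14,v9) [+-+] → (-1.48362, 1.2466, -0.3637)–(-1.90595, 1.2466, -0.119903)  len=0.4876
  (v9,v14,v12) [+--] → (-1.90595, 1.2466, -0.119903)–(-2.11365, 1.2466, 0)  len=0.2398

Chained into 2 loop(s):
  loop 1: 6 segments, perimeter = 2.1823
  loop 2: 6 segments, perimeter = 2.1823
Total perimeter = 4.365


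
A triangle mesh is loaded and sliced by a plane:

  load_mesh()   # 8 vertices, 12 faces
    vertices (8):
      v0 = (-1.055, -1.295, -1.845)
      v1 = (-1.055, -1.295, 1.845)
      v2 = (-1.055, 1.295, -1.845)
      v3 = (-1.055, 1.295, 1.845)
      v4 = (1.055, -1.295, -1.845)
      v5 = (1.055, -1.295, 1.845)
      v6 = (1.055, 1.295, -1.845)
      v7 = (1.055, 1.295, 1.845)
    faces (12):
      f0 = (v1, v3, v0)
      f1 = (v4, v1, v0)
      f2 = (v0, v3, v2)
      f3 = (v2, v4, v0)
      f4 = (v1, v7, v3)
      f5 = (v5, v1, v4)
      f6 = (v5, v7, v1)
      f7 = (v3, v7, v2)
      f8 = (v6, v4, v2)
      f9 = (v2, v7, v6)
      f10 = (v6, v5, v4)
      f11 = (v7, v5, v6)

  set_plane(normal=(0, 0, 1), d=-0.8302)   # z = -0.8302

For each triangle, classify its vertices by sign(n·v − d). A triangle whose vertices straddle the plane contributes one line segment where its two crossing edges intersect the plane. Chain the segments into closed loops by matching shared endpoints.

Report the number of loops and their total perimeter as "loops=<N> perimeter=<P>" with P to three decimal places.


loops=1 perimeter=9.400

Straddling triangles (8 of 12):
  (v1,v3,v0) [++-] → (-1.055, -0.582715, -0.8302)–(-1.055, -1.295, -0.8302)  len=0.7123
  (v4,v1,v0) [-+-] → (0.474721, -1.295, -0.8302)–(-1.055, -1.295, -0.8302)  len=1.5297
  (v0,v3,v2) [-+-] → (-1.055, -0.582715, -0.8302)–(-1.055, 1.295, -0.8302)  len=1.8777
  (v5,v1,v4) [++-] → (0.474721, -1.295, -0.8302)–(1.055, -1.295, -0.8302)  len=0.5803
  (v3,v7,v2) [++-] → (-0.474721, 1.295, -0.8302)–(-1.055, 1.295, -0.8302)  len=0.5803
  (v2,v7,v6) [-+-] → (-0.474721, 1.295, -0.8302)–(1.055, 1.295, -0.8302)  len=1.5297
  (v6,v5,v4) [-+-] → (1.055, 0.582715, -0.8302)–(1.055, -1.295, -0.8302)  len=1.8777
  (v7,v5,v6) [++-] → (1.055, 0.582715, -0.8302)–(1.055, 1.295, -0.8302)  len=0.7123

Chained into 1 loop(s):
  loop 1: 8 segments, perimeter = 9.4000
Total perimeter = 9.400


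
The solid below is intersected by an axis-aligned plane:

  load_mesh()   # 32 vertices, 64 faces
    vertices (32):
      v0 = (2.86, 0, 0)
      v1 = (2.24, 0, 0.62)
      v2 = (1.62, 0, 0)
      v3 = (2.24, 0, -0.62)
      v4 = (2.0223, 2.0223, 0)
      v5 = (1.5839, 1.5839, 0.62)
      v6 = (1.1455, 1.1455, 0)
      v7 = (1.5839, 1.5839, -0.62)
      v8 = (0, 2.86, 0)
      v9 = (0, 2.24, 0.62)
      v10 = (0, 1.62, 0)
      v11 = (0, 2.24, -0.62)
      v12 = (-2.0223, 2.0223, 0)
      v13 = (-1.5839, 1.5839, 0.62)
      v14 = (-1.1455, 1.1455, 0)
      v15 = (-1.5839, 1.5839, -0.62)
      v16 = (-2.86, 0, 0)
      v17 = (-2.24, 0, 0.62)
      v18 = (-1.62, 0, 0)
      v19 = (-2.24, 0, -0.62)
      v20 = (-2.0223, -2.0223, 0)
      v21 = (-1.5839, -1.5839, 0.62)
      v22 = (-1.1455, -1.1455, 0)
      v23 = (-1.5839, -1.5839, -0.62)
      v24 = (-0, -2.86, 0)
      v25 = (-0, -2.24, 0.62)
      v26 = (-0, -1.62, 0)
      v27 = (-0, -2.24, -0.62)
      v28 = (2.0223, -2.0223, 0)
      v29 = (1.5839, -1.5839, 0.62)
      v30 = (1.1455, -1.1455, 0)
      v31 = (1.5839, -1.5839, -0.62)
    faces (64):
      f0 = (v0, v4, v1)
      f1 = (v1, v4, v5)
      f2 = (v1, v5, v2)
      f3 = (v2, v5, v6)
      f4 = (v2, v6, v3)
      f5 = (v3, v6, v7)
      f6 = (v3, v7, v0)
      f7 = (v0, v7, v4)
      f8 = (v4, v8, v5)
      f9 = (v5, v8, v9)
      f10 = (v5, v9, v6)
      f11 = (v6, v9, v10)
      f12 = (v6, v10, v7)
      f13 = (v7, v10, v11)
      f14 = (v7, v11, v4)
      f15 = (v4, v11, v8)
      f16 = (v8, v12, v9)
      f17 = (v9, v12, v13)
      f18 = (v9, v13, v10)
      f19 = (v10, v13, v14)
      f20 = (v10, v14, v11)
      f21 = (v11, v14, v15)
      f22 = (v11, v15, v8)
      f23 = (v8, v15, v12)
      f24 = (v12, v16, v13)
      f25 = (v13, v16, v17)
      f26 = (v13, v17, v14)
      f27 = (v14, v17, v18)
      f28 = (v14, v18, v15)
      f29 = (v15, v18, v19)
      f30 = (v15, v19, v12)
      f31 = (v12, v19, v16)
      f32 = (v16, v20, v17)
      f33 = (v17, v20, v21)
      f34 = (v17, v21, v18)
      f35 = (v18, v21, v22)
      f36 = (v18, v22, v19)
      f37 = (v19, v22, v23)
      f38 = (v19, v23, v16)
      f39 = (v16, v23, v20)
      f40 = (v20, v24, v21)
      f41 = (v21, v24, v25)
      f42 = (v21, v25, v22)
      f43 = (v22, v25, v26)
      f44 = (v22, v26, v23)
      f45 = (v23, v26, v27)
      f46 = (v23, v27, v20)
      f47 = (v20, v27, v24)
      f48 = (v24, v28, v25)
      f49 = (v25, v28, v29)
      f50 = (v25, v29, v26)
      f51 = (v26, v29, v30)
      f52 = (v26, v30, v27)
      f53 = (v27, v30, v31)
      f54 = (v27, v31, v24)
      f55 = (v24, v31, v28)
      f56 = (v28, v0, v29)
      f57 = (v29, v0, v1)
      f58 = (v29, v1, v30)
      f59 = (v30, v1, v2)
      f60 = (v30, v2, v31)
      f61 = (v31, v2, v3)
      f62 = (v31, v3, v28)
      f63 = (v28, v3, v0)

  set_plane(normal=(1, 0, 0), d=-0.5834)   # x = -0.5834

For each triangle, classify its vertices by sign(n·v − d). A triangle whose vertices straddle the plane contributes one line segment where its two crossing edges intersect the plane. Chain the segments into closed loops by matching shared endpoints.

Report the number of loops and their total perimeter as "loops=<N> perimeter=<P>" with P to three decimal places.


loops=2 perimeter=7.014

Straddling triangles (16 of 64):
  (v8,v12,v9) [+-+] → (-0.5834, 2.61834, 0)–(-0.5834, 2.1772, 0.44114)  len=0.6239
  (v9,v12,v13) [+--] → (-0.5834, 2.1772, 0.44114)–(-0.5834, 1.99834, 0.62)  len=0.2529
  (v9,v13,v10) [+-+] → (-0.5834, 1.99834, 0.62)–(-0.5834, 1.6067, 0.228365)  len=0.5539
  (v10,v13,v14) [+--] → (-0.5834, 1.6067, 0.228365)–(-0.5834, 1.37834, 0)  len=0.3230
  (v10,v14,v11) [+-+] → (-0.5834, 1.37834, 0)–(-0.5834, 1.68257, -0.304236)  len=0.4303
  (v11,v14,v15) [+--] → (-0.5834, 1.68257, -0.304236)–(-0.5834, 1.99834, -0.62)  len=0.4466
  (v11,v15,v8) [+-+] → (-0.5834, 1.99834, -0.62)–(-0.5834, 2.38997, -0.228365)  len=0.5539
  (v8,v15,v12) [+--] → (-0.5834, 2.38997, -0.228365)–(-0.5834, 2.61834, 0)  len=0.3230
  (v20,v24,v21) [-+-] → (-0.5834, -2.61834, 0)–(-0.5834, -2.38997, 0.228365)  len=0.3230
  (v21,v24,v25) [-++] → (-0.5834, -2.38997, 0.228365)–(-0.5834, -1.99834, 0.62)  len=0.5539
  (v21,v25,v22) [-+-] → (-0.5834, -1.99834, 0.62)–(-0.5834, -1.68257, 0.304236)  len=0.4466
  (v22,v25,v26) [-++] → (-0.5834, -1.68257, 0.304236)–(-0.5834, -1.37834, 0)  len=0.4303
  (v22,v26,v23) [-+-] → (-0.5834, -1.37834, 0)–(-0.5834, -1.6067, -0.228365)  len=0.3230
  (v23,v26,v27) [-++] → (-0.5834, -1.6067, -0.228365)–(-0.5834, -1.99834, -0.62)  len=0.5539
  (v23,v27,v20) [-+-] → (-0.5834, -1.99834, -0.62)–(-0.5834, -2.1772, -0.44114)  len=0.2529
  (v20,v27,v24) [-++] → (-0.5834, -2.1772, -0.44114)–(-0.5834, -2.61834, 0)  len=0.6239

Chained into 2 loop(s):
  loop 1: 8 segments, perimeter = 3.5072
  loop 2: 8 segments, perimeter = 3.5072
Total perimeter = 7.014


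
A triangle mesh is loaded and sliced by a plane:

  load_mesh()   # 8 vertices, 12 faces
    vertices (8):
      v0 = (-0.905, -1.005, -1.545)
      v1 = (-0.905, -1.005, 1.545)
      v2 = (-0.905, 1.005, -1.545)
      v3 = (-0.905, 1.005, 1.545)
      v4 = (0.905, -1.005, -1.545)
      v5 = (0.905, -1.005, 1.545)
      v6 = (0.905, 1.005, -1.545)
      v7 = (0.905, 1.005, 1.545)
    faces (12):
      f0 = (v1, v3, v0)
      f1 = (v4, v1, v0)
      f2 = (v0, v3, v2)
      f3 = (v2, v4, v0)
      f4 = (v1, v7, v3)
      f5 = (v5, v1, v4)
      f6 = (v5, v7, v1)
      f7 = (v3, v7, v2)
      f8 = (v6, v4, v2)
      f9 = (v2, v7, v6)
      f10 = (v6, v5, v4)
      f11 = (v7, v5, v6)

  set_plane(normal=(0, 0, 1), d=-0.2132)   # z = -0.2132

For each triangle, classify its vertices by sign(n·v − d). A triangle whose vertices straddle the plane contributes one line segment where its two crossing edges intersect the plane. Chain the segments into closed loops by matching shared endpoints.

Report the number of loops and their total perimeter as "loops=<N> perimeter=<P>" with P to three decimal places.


loops=1 perimeter=7.640

Straddling triangles (8 of 12):
  (v1,v3,v0) [++-] → (-0.905, -0.138683, -0.2132)–(-0.905, -1.005, -0.2132)  len=0.8663
  (v4,v1,v0) [-+-] → (0.124884, -1.005, -0.2132)–(-0.905, -1.005, -0.2132)  len=1.0299
  (v0,v3,v2) [-+-] → (-0.905, -0.138683, -0.2132)–(-0.905, 1.005, -0.2132)  len=1.1437
  (v5,v1,v4) [++-] → (0.124884, -1.005, -0.2132)–(0.905, -1.005, -0.2132)  len=0.7801
  (v3,v7,v2) [++-] → (-0.124884, 1.005, -0.2132)–(-0.905, 1.005, -0.2132)  len=0.7801
  (v2,v7,v6) [-+-] → (-0.124884, 1.005, -0.2132)–(0.905, 1.005, -0.2132)  len=1.0299
  (v6,v5,v4) [-+-] → (0.905, 0.138683, -0.2132)–(0.905, -1.005, -0.2132)  len=1.1437
  (v7,v5,v6) [++-] → (0.905, 0.138683, -0.2132)–(0.905, 1.005, -0.2132)  len=0.8663

Chained into 1 loop(s):
  loop 1: 8 segments, perimeter = 7.6400
Total perimeter = 7.640
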